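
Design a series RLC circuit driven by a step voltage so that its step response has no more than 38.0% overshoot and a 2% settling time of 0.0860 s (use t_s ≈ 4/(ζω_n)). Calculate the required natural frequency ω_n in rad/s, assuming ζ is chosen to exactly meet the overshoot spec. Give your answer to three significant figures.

ζ = −ln(OS)/√(π² + (ln OS)²). With OS = 0.380, ln OS = −0.9676 and ζ = 0.9676/3.287 = 0.294.
Then ω_n = 4/(ζ t_s) = 4/(0.294 × 0.0860) = 158 rad/s.

ω_n ≈ 158 rad/s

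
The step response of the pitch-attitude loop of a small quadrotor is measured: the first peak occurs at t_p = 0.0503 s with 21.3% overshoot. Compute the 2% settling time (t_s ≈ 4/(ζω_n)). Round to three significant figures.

t_s ≈ 0.130 s

From the overshoot, ζ = −ln(OS)/√(π²+ln²(OS)) = 0.442.
t_p = π/ω_d ⇒ ω_d = 62.5 rad/s; then ω_n = ω_d/√(1−ζ²) = 69.6 rad/s.
t_s ≈ 4/(ζω_n) = 4/(0.442·69.6) = 0.130 s.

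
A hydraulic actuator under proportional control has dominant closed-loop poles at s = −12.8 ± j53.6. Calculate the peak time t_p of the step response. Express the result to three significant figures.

t_p ≈ 0.0586 s

t_p = π/ω_d with ω_d = 53.6 (the imaginary part), so t_p = 0.0586 s.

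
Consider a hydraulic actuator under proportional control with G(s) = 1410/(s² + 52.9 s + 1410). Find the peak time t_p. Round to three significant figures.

Matching coefficients with s² + 2ζω_n s + ω_n² gives ω_n² = 1410 ⇒ ω_n = 37.5 rad/s, and ζ = 52.9/(2ω_n) = 0.704.
The damped frequency ω_d = ω_n√(1−ζ²) = 26.7 rad/s. Then t_p = π/ω_d = 0.118 s.

t_p ≈ 0.118 s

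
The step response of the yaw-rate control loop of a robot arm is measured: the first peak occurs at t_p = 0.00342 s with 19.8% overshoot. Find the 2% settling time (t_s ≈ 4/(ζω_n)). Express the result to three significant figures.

t_s ≈ 0.00845 s

The overshoot fixes ζ = −ln(OS)/√(π²+ln²(OS)) = 0.458.
t_p = π/ω_d ⇒ ω_d = 919 rad/s; then ω_n = ω_d/√(1−ζ²) = 1030 rad/s.
t_s ≈ 4/(ζω_n) = 4/(0.458·1030) = 0.00845 s.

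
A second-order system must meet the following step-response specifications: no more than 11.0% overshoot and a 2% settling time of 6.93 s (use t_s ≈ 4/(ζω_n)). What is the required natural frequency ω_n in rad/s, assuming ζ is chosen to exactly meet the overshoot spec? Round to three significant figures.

Inverting the overshoot relation: ζ = |ln 0.110|/√(π² + ln²0.110) = 0.575.
From t_s ≈ 4/(ζω_n): ω_n = 4/(ζ·t_s) = 4/(0.575·6.93) = 1.00 rad/s.

ω_n ≈ 1.00 rad/s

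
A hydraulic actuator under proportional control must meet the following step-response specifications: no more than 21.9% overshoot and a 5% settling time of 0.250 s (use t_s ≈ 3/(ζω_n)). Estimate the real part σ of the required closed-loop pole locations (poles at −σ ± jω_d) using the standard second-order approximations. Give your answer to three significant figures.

The settling-time spec alone fixes σ = ζω_n = 3/t_s = 3/0.250 = 12.0.
(Overshoot then fixes ζ = 0.435 and hence ω_d = σ·√(1−ζ²)/ζ = 24.8 rad/s.)

σ ≈ 12.0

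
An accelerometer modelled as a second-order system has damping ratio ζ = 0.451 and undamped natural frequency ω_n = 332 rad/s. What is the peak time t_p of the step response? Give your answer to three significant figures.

The damped frequency is ω_d = ω_n√(1−ζ²) = 332·√(1−0.203) = 296 rad/s.
Peak time t_p = π/ω_d = π/296 = 0.0106 s.

t_p ≈ 0.0106 s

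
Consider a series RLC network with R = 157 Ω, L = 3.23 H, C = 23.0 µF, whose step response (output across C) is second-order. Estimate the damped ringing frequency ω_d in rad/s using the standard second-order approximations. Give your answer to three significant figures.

ω_d ≈ 113 rad/s

For a series RLC circuit (capacitor voltage as output), ω_n = 1/√(LC) = 1/√(3.23 H · 23.0 µF) = 116 rad/s.
ζ = (R/2)·√(C/L) = (157/2)·√(23.0 µF/3.23 H) = 0.209.
ω_d = 116·√(1 − 0.209²) = 113 rad/s.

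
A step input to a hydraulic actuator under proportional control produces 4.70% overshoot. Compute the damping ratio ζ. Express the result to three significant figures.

Inverting the overshoot relation: ζ = |ln 0.0470|/√(π² + ln²0.0470) = 0.697.

ζ ≈ 0.697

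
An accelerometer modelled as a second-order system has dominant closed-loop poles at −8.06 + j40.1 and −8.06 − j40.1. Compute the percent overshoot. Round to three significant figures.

The poles are at −σ ± jω_d with σ = 8.06 and ω_d = 40.1, so ω_n = √(σ²+ω_d²) = 40.9 rad/s and ζ = σ/ω_n = 0.197.
%OS = 100·exp(−πζ/√(1−ζ²)) = 53.2%.

%OS ≈ 53.2%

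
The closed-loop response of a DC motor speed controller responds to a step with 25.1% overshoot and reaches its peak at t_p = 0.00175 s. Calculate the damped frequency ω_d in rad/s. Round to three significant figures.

t_p = π/ω_d, so ω_d = π/0.00175 = 1800 rad/s.

ω_d ≈ 1800 rad/s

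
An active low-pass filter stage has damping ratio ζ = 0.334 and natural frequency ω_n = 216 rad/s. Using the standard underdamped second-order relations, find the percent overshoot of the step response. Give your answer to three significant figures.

For an underdamped second-order system, %OS = 100·exp(−πζ/√(1−ζ²)).
πζ/√(1−ζ²) = π·0.334/√(1−0.112) = 1.113, so %OS = 100·e^(−1.113) = 32.8%.

%OS ≈ 32.8%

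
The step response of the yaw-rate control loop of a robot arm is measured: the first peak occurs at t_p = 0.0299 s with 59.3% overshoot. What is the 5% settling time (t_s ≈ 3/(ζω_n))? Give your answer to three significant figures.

From the overshoot, ζ = −ln(OS)/√(π²+ln²(OS)) = 0.164.
t_p = π/ω_d ⇒ ω_d = 105 rad/s; then ω_n = ω_d/√(1−ζ²) = 107 rad/s.
t_s ≈ 3/(ζω_n) = 3/(0.164·107) = 0.172 s.

t_s ≈ 0.172 s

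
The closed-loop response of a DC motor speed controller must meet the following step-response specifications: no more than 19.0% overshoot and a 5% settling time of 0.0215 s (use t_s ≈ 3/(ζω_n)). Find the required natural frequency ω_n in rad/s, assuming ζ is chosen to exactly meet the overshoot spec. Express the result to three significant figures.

Inverting the overshoot relation: ζ = |ln 0.190|/√(π² + ln²0.190) = 0.467.
From t_s ≈ 3/(ζω_n): ω_n = 3/(ζ·t_s) = 3/(0.467·0.0215) = 299 rad/s.

ω_n ≈ 299 rad/s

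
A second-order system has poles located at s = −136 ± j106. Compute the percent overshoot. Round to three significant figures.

|pole| = ω_n = √(136² + 106²) = 172 rad/s; ζ = cos θ = σ/ω_n = 0.789.
%OS = 100·exp(−πζ/√(1−ζ²)) = 1.78%.

%OS ≈ 1.78%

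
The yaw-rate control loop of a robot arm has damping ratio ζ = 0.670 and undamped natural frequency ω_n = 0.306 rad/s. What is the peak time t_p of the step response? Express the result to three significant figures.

t_p ≈ 13.8 s

The damped frequency is ω_d = ω_n√(1−ζ²) = 0.306·√(1−0.449) = 0.227 rad/s.
Peak time t_p = π/ω_d = π/0.227 = 13.8 s.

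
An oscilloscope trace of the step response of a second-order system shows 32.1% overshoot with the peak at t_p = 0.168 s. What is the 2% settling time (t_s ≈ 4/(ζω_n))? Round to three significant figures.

t_s ≈ 0.591 s

ζ from %OS: ζ = |ln 0.321|/√(π²+ln²0.321) = 0.340.
t_p = π/ω_d ⇒ ω_d = 18.7 rad/s; then ω_n = ω_d/√(1−ζ²) = 19.9 rad/s.
t_s ≈ 4/(ζω_n) = 4/(0.340·19.9) = 0.591 s.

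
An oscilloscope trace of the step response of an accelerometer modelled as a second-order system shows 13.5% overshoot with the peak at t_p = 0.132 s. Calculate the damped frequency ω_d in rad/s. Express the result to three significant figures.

ω_d ≈ 23.8 rad/s

t_p = π/ω_d, so ω_d = π/0.132 = 23.8 rad/s.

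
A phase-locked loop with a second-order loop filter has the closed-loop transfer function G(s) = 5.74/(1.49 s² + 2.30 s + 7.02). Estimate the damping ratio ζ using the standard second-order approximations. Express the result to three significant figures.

Dividing through by 1.49: denominator becomes s² + 1.544 s + 4.711.
So ω_n = √4.711 = 2.17 rad/s and ζ = 1.544/(2·2.17) = 0.356.

ζ ≈ 0.356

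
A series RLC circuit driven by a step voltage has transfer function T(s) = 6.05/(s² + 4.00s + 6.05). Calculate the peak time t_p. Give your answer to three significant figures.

t_p ≈ 2.19 s

Matching coefficients with s² + 2ζω_n s + ω_n² gives ω_n² = 6.05 ⇒ ω_n = 2.46 rad/s, and ζ = 4.00/(2ω_n) = 0.813.
ω_d = 2.46·√(1 − 0.813²) = 1.43 rad/s. Then t_p = π/ω_d = 2.19 s.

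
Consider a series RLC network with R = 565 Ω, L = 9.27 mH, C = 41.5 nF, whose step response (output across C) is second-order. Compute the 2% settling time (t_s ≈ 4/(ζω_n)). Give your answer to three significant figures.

t_s ≈ 0.000131 s

For a series RLC circuit (capacitor voltage as output), ω_n = 1/√(LC) = 1/√(9.27 mH · 41.5 nF) = 51000 rad/s.
ζ = (R/2)·√(C/L) = (565/2)·√(41.5 nF/9.27 mH) = 0.598.
t_s ≈ 4/(ζω_n) = 0.000131 s.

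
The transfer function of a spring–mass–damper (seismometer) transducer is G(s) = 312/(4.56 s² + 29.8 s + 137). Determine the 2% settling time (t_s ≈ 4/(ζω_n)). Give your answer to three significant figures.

Dividing through by 4.56: denominator becomes s² + 6.535 s + 30.04.
So ω_n = √30.04 = 5.48 rad/s and ζ = 6.535/(2·5.48) = 0.596.
t_s ≈ 4/(ζω_n) = 1.22 s.

t_s ≈ 1.22 s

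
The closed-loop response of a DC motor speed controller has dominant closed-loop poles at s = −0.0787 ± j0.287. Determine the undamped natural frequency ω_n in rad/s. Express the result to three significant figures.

ω_n ≈ 0.298 rad/s

The poles are at −σ ± jω_d with σ = 0.0787 and ω_d = 0.287, so ω_n = √(σ²+ω_d²) = 0.298 rad/s and ζ = σ/ω_n = 0.264.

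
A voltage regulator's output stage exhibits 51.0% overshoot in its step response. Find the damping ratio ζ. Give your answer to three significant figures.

ζ ≈ 0.210

From %OS = 100·exp(−πζ/√(1−ζ²)), invert to get ζ = −ln(OS)/√(π² + ln²(OS)) with OS = 0.510.
−ln 0.510 = 0.6733, so ζ = 0.6733/√(π² + 0.4534) = 0.210.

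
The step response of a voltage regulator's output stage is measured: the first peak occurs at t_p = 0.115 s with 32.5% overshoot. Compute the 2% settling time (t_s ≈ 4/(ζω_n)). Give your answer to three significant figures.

ζ from %OS: ζ = |ln 0.325|/√(π²+ln²0.325) = 0.337.
From t_p = π/ω_d, ω_d = π/0.115 = 27.3 rad/s, so ω_n = ω_d/√(1−ζ²) = 29.0 rad/s.
t_s ≈ 4/(ζω_n) = 4/(0.337·29.0) = 0.409 s.

t_s ≈ 0.409 s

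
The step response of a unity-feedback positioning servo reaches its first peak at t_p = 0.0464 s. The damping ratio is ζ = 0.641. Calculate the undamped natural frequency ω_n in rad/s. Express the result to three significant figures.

ω_n ≈ 88.2 rad/s

Peak time t_p = π/ω_d, so ω_d = π/t_p = π/0.0464 = 67.7 rad/s.
ω_n = ω_d/√(1−ζ²) = 67.7/√0.589 = 88.2 rad/s.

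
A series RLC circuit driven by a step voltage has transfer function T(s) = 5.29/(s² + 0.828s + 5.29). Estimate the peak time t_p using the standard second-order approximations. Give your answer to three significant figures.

t_p ≈ 1.39 s

Comparing the denominator to s² + 2ζω_n s + ω_n²: ω_n = √5.29 = 2.30 rad/s, and 2ζω_n = 0.828 so ζ = 0.828/(2·2.30) = 0.180.
ω_d = ω_n√(1−ζ²) = 2.26 rad/s. Then t_p = π/ω_d = 1.39 s.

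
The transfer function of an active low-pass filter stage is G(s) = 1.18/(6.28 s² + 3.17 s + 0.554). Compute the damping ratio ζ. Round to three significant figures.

Dividing through by 6.28: denominator becomes s² + 0.5048 s + 0.08822.
So ω_n = √0.08822 = 0.297 rad/s and ζ = 0.5048/(2·0.297) = 0.850.

ζ ≈ 0.850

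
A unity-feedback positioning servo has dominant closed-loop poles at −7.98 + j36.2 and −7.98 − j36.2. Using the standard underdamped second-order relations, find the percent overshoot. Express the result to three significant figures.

%OS ≈ 50.0%

With σ = 7.98, ω_d = 36.2: ω_n = √(σ²+ω_d²) = 37.1 rad/s, ζ = σ/ω_n = 0.215.
%OS = 100·exp(−πζ/√(1−ζ²)) = 50.0%.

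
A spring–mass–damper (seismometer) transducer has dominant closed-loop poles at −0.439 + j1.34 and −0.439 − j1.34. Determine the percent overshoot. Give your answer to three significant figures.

%OS ≈ 35.7%

|pole| = ω_n = √(0.439² + 1.34²) = 1.41 rad/s; ζ = cos θ = σ/ω_n = 0.311.
Overshoot: exp(−π·0.311/√(1−0.311²)) = 0.357, i.e. 35.7%.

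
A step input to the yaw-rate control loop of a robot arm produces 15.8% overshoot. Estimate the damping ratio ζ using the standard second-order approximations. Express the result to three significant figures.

Inverting the overshoot relation: ζ = |ln 0.158|/√(π² + ln²0.158) = 0.506.

ζ ≈ 0.506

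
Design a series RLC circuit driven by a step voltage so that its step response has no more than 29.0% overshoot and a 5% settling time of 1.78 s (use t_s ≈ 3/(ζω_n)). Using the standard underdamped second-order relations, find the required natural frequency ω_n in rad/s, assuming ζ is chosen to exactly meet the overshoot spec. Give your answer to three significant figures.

Inverting the overshoot relation: ζ = |ln 0.290|/√(π² + ln²0.290) = 0.367.
Then ω_n = 3/(ζ t_s) = 3/(0.367 × 1.78) = 4.60 rad/s.

ω_n ≈ 4.60 rad/s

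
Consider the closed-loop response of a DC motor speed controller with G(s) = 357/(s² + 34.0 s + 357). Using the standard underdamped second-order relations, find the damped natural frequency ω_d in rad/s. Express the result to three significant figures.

ω_n = √357 = 18.9 rad/s; ζ = 34.0/(2·18.9) = 0.900.
The damped frequency ω_d = ω_n√(1−ζ²) = 8.25 rad/s.

ω_d ≈ 8.25 rad/s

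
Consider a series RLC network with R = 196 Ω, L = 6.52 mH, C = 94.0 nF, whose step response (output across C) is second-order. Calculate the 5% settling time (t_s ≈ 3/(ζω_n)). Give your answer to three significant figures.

t_s ≈ 0.000200 s

For a series RLC circuit (capacitor voltage as output), ω_n = 1/√(LC) = 1/√(6.52 mH · 94.0 nF) = 40400 rad/s.
ζ = (R/2)·√(C/L) = (196/2)·√(94.0 nF/6.52 mH) = 0.372.
t_s ≈ 3/(ζω_n) = 0.000200 s.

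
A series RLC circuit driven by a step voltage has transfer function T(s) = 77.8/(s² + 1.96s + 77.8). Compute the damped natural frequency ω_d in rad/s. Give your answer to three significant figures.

ω_d ≈ 8.77 rad/s

Comparing the denominator to s² + 2ζω_n s + ω_n²: ω_n = √77.8 = 8.82 rad/s, and 2ζω_n = 1.96 so ζ = 1.96/(2·8.82) = 0.111.
The damped frequency ω_d = ω_n√(1−ζ²) = 8.77 rad/s.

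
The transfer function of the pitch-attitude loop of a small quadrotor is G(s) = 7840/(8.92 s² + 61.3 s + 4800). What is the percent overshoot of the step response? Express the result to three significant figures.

Dividing through by 8.92: denominator becomes s² + 6.872 s + 538.1.
So ω_n = √538.1 = 23.2 rad/s and ζ = 6.872/(2·23.2) = 0.148.
%OS = 100·exp(−πζ/√(1−ζ²)) = 62.5%.

%OS ≈ 62.5%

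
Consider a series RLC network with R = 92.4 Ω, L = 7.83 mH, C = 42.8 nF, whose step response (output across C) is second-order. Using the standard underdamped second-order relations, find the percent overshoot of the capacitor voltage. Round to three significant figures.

%OS ≈ 71.1%

For a series RLC circuit (capacitor voltage as output), ω_n = 1/√(LC) = 1/√(7.83 mH · 42.8 nF) = 54600 rad/s.
ζ = (R/2)·√(C/L) = (92.4/2)·√(42.8 nF/7.83 mH) = 0.108.
Overshoot: exp(−π·0.108/√(1−0.108²)) = 0.711, i.e. 71.1%.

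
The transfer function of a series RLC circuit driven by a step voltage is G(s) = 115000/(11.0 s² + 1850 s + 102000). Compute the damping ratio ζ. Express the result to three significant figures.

Dividing through by 11.0: denominator becomes s² + 168.2 s + 9273.
So ω_n = √9273 = 96.3 rad/s and ζ = 168.2/(2·96.3) = 0.873.

ζ ≈ 0.873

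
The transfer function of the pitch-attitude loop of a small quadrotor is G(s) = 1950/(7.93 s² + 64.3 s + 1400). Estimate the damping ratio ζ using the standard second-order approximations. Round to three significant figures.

ζ ≈ 0.305

Dividing through by 7.93: denominator becomes s² + 8.108 s + 176.5.
So ω_n = √176.5 = 13.3 rad/s and ζ = 8.108/(2·13.3) = 0.305.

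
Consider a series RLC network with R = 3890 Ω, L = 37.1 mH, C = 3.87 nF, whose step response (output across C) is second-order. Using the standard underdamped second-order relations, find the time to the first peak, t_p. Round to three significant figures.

For a series RLC circuit (capacitor voltage as output), ω_n = 1/√(LC) = 1/√(37.1 mH · 3.87 nF) = 83500 rad/s.
ζ = (R/2)·√(C/L) = (3890/2)·√(3.87 nF/37.1 mH) = 0.628.
ω_d = ω_n√(1−ζ²) = 64900 rad/s. t_p = π/ω_d = 0.0000484 s.

t_p ≈ 0.0000484 s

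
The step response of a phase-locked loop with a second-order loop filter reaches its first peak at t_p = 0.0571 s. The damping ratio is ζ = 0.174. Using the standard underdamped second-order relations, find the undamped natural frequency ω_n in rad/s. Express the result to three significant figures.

ω_n ≈ 55.9 rad/s

Peak time t_p = π/ω_d, so ω_d = π/t_p = π/0.0571 = 55.0 rad/s.
ω_n = ω_d/√(1−ζ²) = 55.0/√0.970 = 55.9 rad/s.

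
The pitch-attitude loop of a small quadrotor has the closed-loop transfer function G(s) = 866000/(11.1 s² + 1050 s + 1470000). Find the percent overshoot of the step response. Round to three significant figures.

Dividing through by 11.1: denominator becomes s² + 94.59 s + 132400.
So ω_n = √132400 = 364 rad/s and ζ = 94.59/(2·364) = 0.130.
%OS = 100 e^{−πζ/√(1−ζ²)} with ζ = 0.130 gives 66.2%.

%OS ≈ 66.2%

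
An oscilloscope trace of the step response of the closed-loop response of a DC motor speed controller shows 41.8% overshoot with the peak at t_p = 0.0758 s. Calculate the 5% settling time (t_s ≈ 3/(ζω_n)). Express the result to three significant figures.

t_s ≈ 0.261 s

The overshoot fixes ζ = −ln(OS)/√(π²+ln²(OS)) = 0.268.
t_p = π/ω_d ⇒ ω_d = 41.4 rad/s; then ω_n = ω_d/√(1−ζ²) = 43.0 rad/s.
t_s ≈ 3/(ζω_n) = 3/(0.268·43.0) = 0.261 s.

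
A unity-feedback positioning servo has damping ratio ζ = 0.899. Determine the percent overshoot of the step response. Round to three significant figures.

For an underdamped second-order system, %OS = 100·exp(−πζ/√(1−ζ²)).
πζ/√(1−ζ²) = π·0.899/√(1−0.808) = 6.449, so %OS = 100·e^(−6.449) = 0.158%.

%OS ≈ 0.158%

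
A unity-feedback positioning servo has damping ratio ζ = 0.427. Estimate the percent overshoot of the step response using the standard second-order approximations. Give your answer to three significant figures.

%OS ≈ 22.7%

For an underdamped second-order system, %OS = 100·exp(−πζ/√(1−ζ²)).
πζ/√(1−ζ²) = π·0.427/√(1−0.182) = 1.484, so %OS = 100·e^(−1.484) = 22.7%.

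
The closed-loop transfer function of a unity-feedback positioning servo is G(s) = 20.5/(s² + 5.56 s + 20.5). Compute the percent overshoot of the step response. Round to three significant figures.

%OS ≈ 8.68%

Matching coefficients with s² + 2ζω_n s + ω_n² gives ω_n² = 20.5 ⇒ ω_n = 4.53 rad/s, and ζ = 5.56/(2ω_n) = 0.614.
Overshoot: exp(−π·0.614/√(1−0.614²)) = 0.0868, i.e. 8.68%.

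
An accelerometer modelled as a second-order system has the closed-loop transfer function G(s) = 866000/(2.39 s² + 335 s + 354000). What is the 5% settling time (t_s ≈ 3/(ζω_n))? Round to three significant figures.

Dividing through by 2.39: denominator becomes s² + 140.2 s + 148100.
So ω_n = √148100 = 385 rad/s and ζ = 140.2/(2·385) = 0.182.
t_s ≈ 3/(ζω_n) = 0.0428 s.

t_s ≈ 0.0428 s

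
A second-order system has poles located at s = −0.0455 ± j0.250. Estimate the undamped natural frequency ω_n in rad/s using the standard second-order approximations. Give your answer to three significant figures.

ω_n ≈ 0.254 rad/s

With σ = 0.0455, ω_d = 0.250: ω_n = √(σ²+ω_d²) = 0.254 rad/s, ζ = σ/ω_n = 0.179.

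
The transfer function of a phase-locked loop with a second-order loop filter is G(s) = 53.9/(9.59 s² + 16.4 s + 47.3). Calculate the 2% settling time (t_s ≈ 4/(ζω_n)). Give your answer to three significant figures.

t_s ≈ 4.68 s

Dividing through by 9.59: denominator becomes s² + 1.710 s + 4.932.
So ω_n = √4.932 = 2.22 rad/s and ζ = 1.710/(2·2.22) = 0.385.
t_s ≈ 4/(ζω_n) = 4.68 s.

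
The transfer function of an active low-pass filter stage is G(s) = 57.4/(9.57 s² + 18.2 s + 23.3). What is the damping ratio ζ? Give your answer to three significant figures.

ζ ≈ 0.609

Dividing through by 9.57: denominator becomes s² + 1.902 s + 2.435.
So ω_n = √2.435 = 1.56 rad/s and ζ = 1.902/(2·1.56) = 0.609.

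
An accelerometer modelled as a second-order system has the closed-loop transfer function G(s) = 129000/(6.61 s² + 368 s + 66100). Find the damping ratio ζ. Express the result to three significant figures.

ζ ≈ 0.278

Dividing through by 6.61: denominator becomes s² + 55.67 s + 10000.
So ω_n = √10000 = 100 rad/s and ζ = 55.67/(2·100) = 0.278.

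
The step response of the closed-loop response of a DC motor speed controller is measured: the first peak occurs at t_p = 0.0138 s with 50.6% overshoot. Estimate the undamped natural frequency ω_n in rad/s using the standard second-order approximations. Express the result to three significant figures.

ω_n ≈ 233 rad/s

The overshoot fixes ζ = −ln(OS)/√(π²+ln²(OS)) = 0.212.
t_p = π/ω_d ⇒ ω_d = 228 rad/s; then ω_n = ω_d/√(1−ζ²) = 233 rad/s.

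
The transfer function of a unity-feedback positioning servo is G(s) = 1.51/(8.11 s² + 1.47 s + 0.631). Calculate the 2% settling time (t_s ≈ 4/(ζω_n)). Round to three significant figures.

Dividing through by 8.11: denominator becomes s² + 0.1813 s + 0.07781.
So ω_n = √0.07781 = 0.279 rad/s and ζ = 0.1813/(2·0.279) = 0.325.
t_s ≈ 4/(ζω_n) = 44.1 s.

t_s ≈ 44.1 s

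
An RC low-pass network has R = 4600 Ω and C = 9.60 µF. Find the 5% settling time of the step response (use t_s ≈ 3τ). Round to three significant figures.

t_s ≈ 0.132 s

τ = RC = 4600 × 9.60 µF = 0.0442 s.
t_s ≈ 3τ = 0.132 s.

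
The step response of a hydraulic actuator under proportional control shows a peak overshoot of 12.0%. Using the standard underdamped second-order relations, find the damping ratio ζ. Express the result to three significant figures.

ζ = −ln(OS)/√(π² + (ln OS)²). With OS = 0.120, ln OS = −2.120 and ζ = 2.120/3.790 = 0.559.

ζ ≈ 0.559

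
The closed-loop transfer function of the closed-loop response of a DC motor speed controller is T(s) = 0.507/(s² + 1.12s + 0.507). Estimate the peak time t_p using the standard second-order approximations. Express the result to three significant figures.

Comparing the denominator to s² + 2ζω_n s + ω_n²: ω_n = √0.507 = 0.712 rad/s, and 2ζω_n = 1.12 so ζ = 1.12/(2·0.712) = 0.786.
ω_d = 0.712·√(1 − 0.786²) = 0.440 rad/s. Then t_p = π/ω_d = 7.14 s.

t_p ≈ 7.14 s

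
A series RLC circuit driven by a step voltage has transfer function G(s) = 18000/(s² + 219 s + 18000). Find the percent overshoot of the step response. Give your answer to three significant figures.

%OS ≈ 1.18%

Matching coefficients with s² + 2ζω_n s + ω_n² gives ω_n² = 18000 ⇒ ω_n = 134 rad/s, and ζ = 219/(2ω_n) = 0.816.
Overshoot: exp(−π·0.816/√(1−0.816²)) = 0.0118, i.e. 1.18%.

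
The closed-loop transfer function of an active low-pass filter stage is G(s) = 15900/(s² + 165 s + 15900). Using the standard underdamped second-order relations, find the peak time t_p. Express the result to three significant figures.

Comparing the denominator to s² + 2ζω_n s + ω_n²: ω_n = √15900 = 126 rad/s, and 2ζω_n = 165 so ζ = 165/(2·126) = 0.654.
The damped frequency ω_d = ω_n√(1−ζ²) = 95.4 rad/s. Then t_p = π/ω_d = 0.0329 s.

t_p ≈ 0.0329 s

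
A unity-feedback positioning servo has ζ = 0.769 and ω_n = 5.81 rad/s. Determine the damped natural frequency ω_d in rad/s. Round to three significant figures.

ω_d = ω_n√(1−ζ²) = 5.81·√0.409 = 3.71 rad/s.

ω_d ≈ 3.71 rad/s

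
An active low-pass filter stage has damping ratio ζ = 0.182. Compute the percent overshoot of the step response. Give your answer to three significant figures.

For an underdamped second-order system, %OS = 100·exp(−πζ/√(1−ζ²)).
πζ/√(1−ζ²) = π·0.182/√(1−0.0331) = 0.5815, so %OS = 100·e^(−0.5815) = 55.9%.

%OS ≈ 55.9%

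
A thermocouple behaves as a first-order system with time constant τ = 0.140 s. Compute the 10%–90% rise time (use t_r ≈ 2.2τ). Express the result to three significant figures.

t_r ≈ 2.2τ = 0.308 s.

t_r ≈ 0.308 s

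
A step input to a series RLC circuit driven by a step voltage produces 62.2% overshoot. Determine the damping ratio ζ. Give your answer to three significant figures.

ζ ≈ 0.149

Inverting the overshoot relation: ζ = |ln 0.622|/√(π² + ln²0.622) = 0.149.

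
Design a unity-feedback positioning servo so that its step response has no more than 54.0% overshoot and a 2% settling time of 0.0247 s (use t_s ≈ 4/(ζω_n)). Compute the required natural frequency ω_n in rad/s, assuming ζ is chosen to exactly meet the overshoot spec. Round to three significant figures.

ω_n ≈ 841 rad/s

Inverting the overshoot relation: ζ = |ln 0.540|/√(π² + ln²0.540) = 0.192.
Then ω_n = 4/(ζ t_s) = 4/(0.192 × 0.0247) = 841 rad/s.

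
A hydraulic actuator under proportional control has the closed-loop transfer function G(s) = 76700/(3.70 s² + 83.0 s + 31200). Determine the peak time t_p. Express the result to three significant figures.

Dividing through by 3.70: denominator becomes s² + 22.43 s + 8432.
So ω_n = √8432 = 91.8 rad/s and ζ = 22.43/(2·91.8) = 0.122.
ω_d = 91.8·√(1 − 0.122²) = 91.1 rad/s. t_p = π/ω_d = 0.0345 s.

t_p ≈ 0.0345 s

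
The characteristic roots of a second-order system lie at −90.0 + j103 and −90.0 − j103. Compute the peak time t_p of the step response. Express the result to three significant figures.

t_p = π/ω_d with ω_d = 103 (the imaginary part), so t_p = 0.0305 s.

t_p ≈ 0.0305 s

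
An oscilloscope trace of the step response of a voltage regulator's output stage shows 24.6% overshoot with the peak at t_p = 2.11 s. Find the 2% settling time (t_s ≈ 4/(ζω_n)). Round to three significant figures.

The overshoot fixes ζ = −ln(OS)/√(π²+ln²(OS)) = 0.408.
From t_p = π/ω_d, ω_d = π/2.11 = 1.49 rad/s, so ω_n = ω_d/√(1−ζ²) = 1.63 rad/s.
t_s ≈ 4/(ζω_n) = 4/(0.408·1.63) = 6.02 s.

t_s ≈ 6.02 s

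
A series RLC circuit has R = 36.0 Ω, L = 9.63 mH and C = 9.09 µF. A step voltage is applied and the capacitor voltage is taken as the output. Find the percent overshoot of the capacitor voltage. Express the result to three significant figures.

%OS ≈ 12.4%

For a series RLC circuit (capacitor voltage as output), ω_n = 1/√(LC) = 1/√(9.63 mH · 9.09 µF) = 3380 rad/s.
ζ = (R/2)·√(C/L) = (36.0/2)·√(9.09 µF/9.63 mH) = 0.553.
%OS = 100 e^{−πζ/√(1−ζ²)} with ζ = 0.553 gives 12.4%.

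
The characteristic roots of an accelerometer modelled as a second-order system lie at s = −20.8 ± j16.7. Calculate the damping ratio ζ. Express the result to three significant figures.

ζ ≈ 0.780

|pole| = ω_n = √(20.8² + 16.7²) = 26.7 rad/s; ζ = cos θ = σ/ω_n = 0.780.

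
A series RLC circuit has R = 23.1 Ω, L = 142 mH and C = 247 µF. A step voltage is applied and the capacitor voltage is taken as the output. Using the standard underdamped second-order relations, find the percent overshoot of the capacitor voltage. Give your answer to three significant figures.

%OS ≈ 17.8%

For a series RLC circuit (capacitor voltage as output), ω_n = 1/√(LC) = 1/√(142 mH · 247 µF) = 169 rad/s.
ζ = (R/2)·√(C/L) = (23.1/2)·√(247 µF/142 mH) = 0.482.
%OS = 100·exp(−πζ/√(1−ζ²)) = 17.8%.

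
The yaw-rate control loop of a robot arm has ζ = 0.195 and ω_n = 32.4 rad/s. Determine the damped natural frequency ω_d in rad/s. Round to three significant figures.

ω_d = ω_n√(1−ζ²) = 32.4·√0.962 = 31.8 rad/s.

ω_d ≈ 31.8 rad/s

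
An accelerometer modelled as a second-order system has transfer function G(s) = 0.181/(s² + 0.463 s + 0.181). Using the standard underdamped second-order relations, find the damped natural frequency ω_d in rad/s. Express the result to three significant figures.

ω_d ≈ 0.357 rad/s

Comparing the denominator to s² + 2ζω_n s + ω_n²: ω_n = √0.181 = 0.425 rad/s, and 2ζω_n = 0.463 so ζ = 0.463/(2·0.425) = 0.544.
ω_d = ω_n√(1−ζ²) = 0.357 rad/s.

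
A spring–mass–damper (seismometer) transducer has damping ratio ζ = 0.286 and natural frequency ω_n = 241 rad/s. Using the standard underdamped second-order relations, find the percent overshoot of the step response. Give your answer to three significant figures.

For an underdamped second-order system, %OS = 100·exp(−πζ/√(1−ζ²)).
πζ/√(1−ζ²) = π·0.286/√(1−0.0818) = 0.9377, so %OS = 100·e^(−0.9377) = 39.2%.

%OS ≈ 39.2%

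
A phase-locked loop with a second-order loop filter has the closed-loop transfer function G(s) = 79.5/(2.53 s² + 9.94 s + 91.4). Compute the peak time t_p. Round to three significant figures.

t_p ≈ 0.553 s

Dividing through by 2.53: denominator becomes s² + 3.929 s + 36.13.
So ω_n = √36.13 = 6.01 rad/s and ζ = 3.929/(2·6.01) = 0.327.
ω_d = 6.01·√(1 − 0.327²) = 5.68 rad/s. t_p = π/ω_d = 0.553 s.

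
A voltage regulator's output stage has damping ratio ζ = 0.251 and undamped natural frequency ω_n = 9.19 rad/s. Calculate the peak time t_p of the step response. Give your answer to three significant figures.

t_p ≈ 0.353 s

The damped frequency is ω_d = ω_n√(1−ζ²) = 9.19·√(1−0.0630) = 8.90 rad/s.
Peak time t_p = π/ω_d = π/8.90 = 0.353 s.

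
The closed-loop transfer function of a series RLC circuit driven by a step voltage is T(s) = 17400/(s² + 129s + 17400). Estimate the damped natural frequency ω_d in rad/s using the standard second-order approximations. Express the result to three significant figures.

ω_d ≈ 115 rad/s

ω_n = √17400 = 132 rad/s; ζ = 129/(2·132) = 0.489.
ω_d = ω_n√(1−ζ²) = 115 rad/s.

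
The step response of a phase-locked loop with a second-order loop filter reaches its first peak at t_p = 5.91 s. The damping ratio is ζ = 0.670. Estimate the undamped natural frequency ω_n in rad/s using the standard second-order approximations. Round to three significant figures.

ω_n ≈ 0.716 rad/s

Peak time t_p = π/ω_d, so ω_d = π/t_p = π/5.91 = 0.532 rad/s.
ω_n = ω_d/√(1−ζ²) = 0.532/√0.551 = 0.716 rad/s.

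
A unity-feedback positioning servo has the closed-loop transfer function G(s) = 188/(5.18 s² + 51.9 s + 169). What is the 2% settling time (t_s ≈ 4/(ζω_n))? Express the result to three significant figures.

t_s ≈ 0.798 s

Dividing through by 5.18: denominator becomes s² + 10.02 s + 32.63.
So ω_n = √32.63 = 5.71 rad/s and ζ = 10.02/(2·5.71) = 0.877.
t_s ≈ 4/(ζω_n) = 0.798 s.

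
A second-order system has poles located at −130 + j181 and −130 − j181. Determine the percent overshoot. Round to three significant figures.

|pole| = ω_n = √(130² + 181²) = 223 rad/s; ζ = cos θ = σ/ω_n = 0.583.
%OS = 100 e^{−πζ/√(1−ζ²)} with ζ = 0.583 gives 10.5%.

%OS ≈ 10.5%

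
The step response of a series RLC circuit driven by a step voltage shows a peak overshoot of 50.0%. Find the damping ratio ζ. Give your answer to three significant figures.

Inverting the overshoot relation: ζ = |ln 0.500|/√(π² + ln²0.500) = 0.215.

ζ ≈ 0.215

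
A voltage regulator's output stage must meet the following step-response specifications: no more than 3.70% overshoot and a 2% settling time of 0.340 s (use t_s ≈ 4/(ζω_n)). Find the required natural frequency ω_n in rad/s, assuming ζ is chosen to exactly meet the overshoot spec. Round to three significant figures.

From %OS = 100·exp(−πζ/√(1−ζ²)), invert to get ζ = −ln(OS)/√(π² + ln²(OS)) with OS = 0.0370.
−ln 0.0370 = 3.297, so ζ = 3.297/√(π² + 10.87) = 0.724.
From t_s ≈ 4/(ζω_n): ω_n = 4/(ζ·t_s) = 4/(0.724·0.340) = 16.3 rad/s.

ω_n ≈ 16.3 rad/s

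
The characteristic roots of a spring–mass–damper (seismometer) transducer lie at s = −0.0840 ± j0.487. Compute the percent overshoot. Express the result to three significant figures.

%OS ≈ 58.2%

|pole| = ω_n = √(0.0840² + 0.487²) = 0.494 rad/s; ζ = cos θ = σ/ω_n = 0.170.
Overshoot: exp(−π·0.170/√(1−0.170²)) = 0.582, i.e. 58.2%.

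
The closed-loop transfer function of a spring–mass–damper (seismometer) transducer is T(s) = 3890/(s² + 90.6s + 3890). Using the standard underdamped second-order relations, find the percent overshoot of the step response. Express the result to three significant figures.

%OS ≈ 3.62%

Matching coefficients with s² + 2ζω_n s + ω_n² gives ω_n² = 3890 ⇒ ω_n = 62.4 rad/s, and ζ = 90.6/(2ω_n) = 0.726.
%OS = 100·exp(−πζ/√(1−ζ²)) = 3.62%.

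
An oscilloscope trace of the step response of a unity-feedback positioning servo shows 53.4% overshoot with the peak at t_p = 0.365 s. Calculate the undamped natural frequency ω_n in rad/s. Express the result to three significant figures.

ζ from %OS: ζ = |ln 0.534|/√(π²+ln²0.534) = 0.196.
From t_p = π/ω_d, ω_d = π/0.365 = 8.61 rad/s, so ω_n = ω_d/√(1−ζ²) = 8.78 rad/s.

ω_n ≈ 8.78 rad/s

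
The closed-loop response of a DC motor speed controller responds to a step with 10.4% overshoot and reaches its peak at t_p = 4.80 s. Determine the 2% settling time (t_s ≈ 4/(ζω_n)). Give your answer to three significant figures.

ζ from %OS: ζ = |ln 0.104|/√(π²+ln²0.104) = 0.585.
t_p = π/ω_d ⇒ ω_d = 0.654 rad/s; then ω_n = ω_d/√(1−ζ²) = 0.807 rad/s.
t_s ≈ 4/(ζω_n) = 4/(0.585·0.807) = 8.48 s.

t_s ≈ 8.48 s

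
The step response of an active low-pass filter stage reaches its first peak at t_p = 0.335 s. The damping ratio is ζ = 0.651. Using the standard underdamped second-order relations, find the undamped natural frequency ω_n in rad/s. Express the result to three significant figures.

Peak time t_p = π/ω_d, so ω_d = π/t_p = π/0.335 = 9.38 rad/s.
ω_n = ω_d/√(1−ζ²) = 9.38/√0.576 = 12.4 rad/s.

ω_n ≈ 12.4 rad/s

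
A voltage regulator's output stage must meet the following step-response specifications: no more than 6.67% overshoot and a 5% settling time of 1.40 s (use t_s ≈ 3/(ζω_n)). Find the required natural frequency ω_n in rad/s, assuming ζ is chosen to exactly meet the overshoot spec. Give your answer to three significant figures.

From %OS = 100·exp(−πζ/√(1−ζ²)), invert to get ζ = −ln(OS)/√(π² + ln²(OS)) with OS = 0.0667.
−ln 0.0667 = 2.708, so ζ = 2.708/√(π² + 7.331) = 0.653.
Then ω_n = 3/(ζ t_s) = 3/(0.653 × 1.40) = 3.28 rad/s.

ω_n ≈ 3.28 rad/s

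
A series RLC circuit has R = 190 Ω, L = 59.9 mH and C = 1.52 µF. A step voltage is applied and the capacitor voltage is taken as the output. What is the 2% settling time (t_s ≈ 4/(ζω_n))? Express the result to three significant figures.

For a series RLC circuit (capacitor voltage as output), ω_n = 1/√(LC) = 1/√(59.9 mH · 1.52 µF) = 3310 rad/s.
ζ = (R/2)·√(C/L) = (190/2)·√(1.52 µF/59.9 mH) = 0.479.
t_s ≈ 4/(ζω_n) = 0.00252 s.

t_s ≈ 0.00252 s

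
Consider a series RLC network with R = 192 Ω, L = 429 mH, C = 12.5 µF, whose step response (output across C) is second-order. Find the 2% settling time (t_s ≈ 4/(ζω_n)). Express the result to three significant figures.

t_s ≈ 0.0179 s

For a series RLC circuit (capacitor voltage as output), ω_n = 1/√(LC) = 1/√(429 mH · 12.5 µF) = 432 rad/s.
ζ = (R/2)·√(C/L) = (192/2)·√(12.5 µF/429 mH) = 0.518.
t_s ≈ 4/(ζω_n) = 0.0179 s.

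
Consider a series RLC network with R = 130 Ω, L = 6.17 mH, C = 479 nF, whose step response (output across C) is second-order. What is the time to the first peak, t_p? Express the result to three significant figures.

For a series RLC circuit (capacitor voltage as output), ω_n = 1/√(LC) = 1/√(6.17 mH · 479 nF) = 18400 rad/s.
ζ = (R/2)·√(C/L) = (130/2)·√(479 nF/6.17 mH) = 0.573.
The damped frequency ω_d = ω_n√(1−ζ²) = 15100 rad/s. t_p = π/ω_d = 0.000208 s.

t_p ≈ 0.000208 s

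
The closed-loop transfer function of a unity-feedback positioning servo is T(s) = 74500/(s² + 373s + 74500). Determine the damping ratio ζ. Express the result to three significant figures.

ζ ≈ 0.683

ω_n = √74500 = 273 rad/s; ζ = 373/(2·273) = 0.683.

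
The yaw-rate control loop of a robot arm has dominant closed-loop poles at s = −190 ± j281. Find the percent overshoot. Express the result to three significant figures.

With σ = 190, ω_d = 281: ω_n = √(σ²+ω_d²) = 339 rad/s, ζ = σ/ω_n = 0.560.
%OS = 100 e^{−πζ/√(1−ζ²)} with ζ = 0.560 gives 12.0%.

%OS ≈ 12.0%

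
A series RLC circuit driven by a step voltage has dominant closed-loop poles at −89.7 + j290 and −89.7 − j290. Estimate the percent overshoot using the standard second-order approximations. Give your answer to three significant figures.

%OS ≈ 37.8%

With σ = 89.7, ω_d = 290: ω_n = √(σ²+ω_d²) = 304 rad/s, ζ = σ/ω_n = 0.295.
Overshoot: exp(−π·0.295/√(1−0.295²)) = 0.378, i.e. 37.8%.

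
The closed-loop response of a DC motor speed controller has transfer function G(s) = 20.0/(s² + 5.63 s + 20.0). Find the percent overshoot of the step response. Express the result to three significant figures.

%OS ≈ 7.85%

ω_n = √20.0 = 4.47 rad/s; ζ = 5.63/(2·4.47) = 0.629.
%OS = 100 e^{−πζ/√(1−ζ²)} with ζ = 0.629 gives 7.85%.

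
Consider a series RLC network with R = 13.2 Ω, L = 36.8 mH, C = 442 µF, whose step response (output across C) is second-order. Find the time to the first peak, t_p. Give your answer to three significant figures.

For a series RLC circuit (capacitor voltage as output), ω_n = 1/√(LC) = 1/√(36.8 mH · 442 µF) = 248 rad/s.
ζ = (R/2)·√(C/L) = (13.2/2)·√(442 µF/36.8 mH) = 0.723.
ω_d = ω_n√(1−ζ²) = 171 rad/s. t_p = π/ω_d = 0.0183 s.

t_p ≈ 0.0183 s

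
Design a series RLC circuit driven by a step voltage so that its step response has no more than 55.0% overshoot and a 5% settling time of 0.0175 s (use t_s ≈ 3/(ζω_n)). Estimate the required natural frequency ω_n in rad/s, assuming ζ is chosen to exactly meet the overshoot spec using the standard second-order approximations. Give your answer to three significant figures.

ζ = −ln(OS)/√(π² + (ln OS)²). With OS = 0.550, ln OS = −0.5978 and ζ = 0.5978/3.198 = 0.187.
From t_s ≈ 3/(ζω_n): ω_n = 3/(ζ·t_s) = 3/(0.187·0.0175) = 917 rad/s.

ω_n ≈ 917 rad/s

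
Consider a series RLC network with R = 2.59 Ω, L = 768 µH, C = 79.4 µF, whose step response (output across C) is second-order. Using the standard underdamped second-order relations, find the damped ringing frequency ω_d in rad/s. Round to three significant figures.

For a series RLC circuit (capacitor voltage as output), ω_n = 1/√(LC) = 1/√(768 µH · 79.4 µF) = 4050 rad/s.
ζ = (R/2)·√(C/L) = (2.59/2)·√(79.4 µF/768 µH) = 0.416.
ω_d = 4050·√(1 − 0.416²) = 3680 rad/s.

ω_d ≈ 3680 rad/s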